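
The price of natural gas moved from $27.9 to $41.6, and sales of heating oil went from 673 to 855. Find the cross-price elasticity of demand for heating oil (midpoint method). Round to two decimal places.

ΔQ_x = 855 − 673 = 182; ΔP_y = 41.6 − 27.9 = 13.7.
Midpoints: P̄_y = 34.75, Q̄_x = 764.0.
ε_xy = (ΔQ_x/ΔP_y)(P̄_y/Q̄_x) = (182/13.7)(34.75/764.0).
ε_xy > 0, so the goods are substitutes.

0.60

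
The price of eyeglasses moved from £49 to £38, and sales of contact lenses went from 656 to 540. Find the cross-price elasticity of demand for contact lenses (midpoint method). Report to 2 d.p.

0.77

ΔQ_x = 540 − 656 = -116; ΔP_y = 38 − 49 = -11.
Midpoints: P̄_y = 43.50, Q̄_x = 598.0.
ε_xy = (ΔQ_x/ΔP_y)(P̄_y/Q̄_x) = (-116/-11)(43.50/598.0).
ε_xy > 0, so the goods are substitutes.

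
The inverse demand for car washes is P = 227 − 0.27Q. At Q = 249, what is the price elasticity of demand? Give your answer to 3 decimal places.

At Q = 249, P = 227 − 0.27(249) = 159.77.
dP/dQ = −0.27, so dQ/dP = 1/(−0.27) = -3.704.
ε = (dQ/dP)(P/Q) = (-3.704)(159.77/249).

-2.376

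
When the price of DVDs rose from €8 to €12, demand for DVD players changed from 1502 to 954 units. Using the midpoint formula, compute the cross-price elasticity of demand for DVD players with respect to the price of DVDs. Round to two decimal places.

-1.12

ΔQ_x = 954 − 1502 = -548; ΔP_y = 12 − 8 = 4.
Midpoints: P̄_y = 10.00, Q̄_x = 1228.0.
ε_xy = (ΔQ_x/ΔP_y)(P̄_y/Q̄_x) = (-548/4)(10.00/1228.0).
ε_xy < 0, so the goods are complements.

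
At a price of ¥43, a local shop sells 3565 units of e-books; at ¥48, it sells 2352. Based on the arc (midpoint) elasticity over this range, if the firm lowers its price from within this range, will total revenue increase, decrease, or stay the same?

increase

Arc ε = (-1213/5)(45.50/2958.5) ≈ -3.731.
|ε| = 3.73 > 1, so demand is elastic. A price cut therefore raises total revenue.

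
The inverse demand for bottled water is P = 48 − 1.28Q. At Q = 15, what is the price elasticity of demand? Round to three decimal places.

-1.500

At Q = 15, P = 48 − 1.28(15) = 28.80.
dP/dQ = −1.28, so dQ/dP = 1/(−1.28) = -0.781.
ε = (dQ/dP)(P/Q) = (-0.781)(28.80/15).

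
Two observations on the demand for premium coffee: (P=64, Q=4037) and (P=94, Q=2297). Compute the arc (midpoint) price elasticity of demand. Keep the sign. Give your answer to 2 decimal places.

ΔQ = 2297 − 4037 = -1740; ΔP = 94 − 64 = 30.
Midpoints: P̄ = 79.00, Q̄ = 3167.0.
ε = (ΔQ/ΔP)(P̄/Q̄) = (-1740/30)(79.00/3167.0).

-1.45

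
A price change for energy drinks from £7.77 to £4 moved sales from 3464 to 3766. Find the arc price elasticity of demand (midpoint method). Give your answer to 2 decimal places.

-0.13

ΔQ = 3766 − 3464 = 302; ΔP = 4 − 7.77 = -3.77.
Midpoints: P̄ = 5.88, Q̄ = 3615.0.
ε = (ΔQ/ΔP)(P̄/Q̄) = (302/-3.77)(5.88/3615.0).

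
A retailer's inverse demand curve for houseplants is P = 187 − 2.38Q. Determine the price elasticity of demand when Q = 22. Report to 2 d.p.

-2.57

At Q = 22, P = 187 − 2.38(22) = 134.64.
dP/dQ = −2.38, so dQ/dP = 1/(−2.38) = -0.420.
ε = (dQ/dP)(P/Q) = (-0.420)(134.64/22).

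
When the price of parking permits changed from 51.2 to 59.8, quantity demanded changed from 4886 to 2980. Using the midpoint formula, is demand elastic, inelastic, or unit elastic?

Arc ε ≈ -3.127.
|ε| = 3.13 > 1.

elastic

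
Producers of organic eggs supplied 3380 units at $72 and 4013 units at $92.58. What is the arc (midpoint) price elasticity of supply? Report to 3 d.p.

ΔQ = 4013 − 3380 = 633; ΔP = 92.58 − 72 = 20.58.
Midpoints: P̄ = 82.29, Q̄ = 3696.5.
ε_s = (ΔQ/ΔP)(P̄/Q̄) = (633/20.58)(82.29/3696.5).

0.685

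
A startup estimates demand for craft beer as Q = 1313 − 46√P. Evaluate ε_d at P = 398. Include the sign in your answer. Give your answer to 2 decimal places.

At P = 398, Q = 395.303.
dQ/dP = −46/(2√P) = -1.153.
ε = (dQ/dP)(P/Q) = (-1.153)(398/395.303).

-1.16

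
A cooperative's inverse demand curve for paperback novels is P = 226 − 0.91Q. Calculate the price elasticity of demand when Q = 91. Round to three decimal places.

-1.729

At Q = 91, P = 226 − 0.91(91) = 143.19.
dP/dQ = −0.91, so dQ/dP = 1/(−0.91) = -1.099.
ε = (dQ/dP)(P/Q) = (-1.099)(143.19/91).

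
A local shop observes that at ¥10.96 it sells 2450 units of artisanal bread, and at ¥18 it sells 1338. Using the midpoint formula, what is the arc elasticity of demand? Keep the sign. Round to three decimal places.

-1.208

ΔQ = 1338 − 2450 = -1112; ΔP = 18 − 10.96 = 7.04.
Midpoints: P̄ = 14.48, Q̄ = 1894.0.
ε = (ΔQ/ΔP)(P̄/Q̄) = (-1112/7.04)(14.48/1894.0).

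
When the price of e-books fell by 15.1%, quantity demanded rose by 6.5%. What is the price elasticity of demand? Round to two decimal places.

ε = %ΔQ / %ΔP = (6.5)/(-15.1) = -0.430.

-0.43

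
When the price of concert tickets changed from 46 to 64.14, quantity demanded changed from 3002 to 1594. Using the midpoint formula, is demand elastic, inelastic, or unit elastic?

elastic

Arc ε ≈ -1.860.
|ε| = 1.86 > 1.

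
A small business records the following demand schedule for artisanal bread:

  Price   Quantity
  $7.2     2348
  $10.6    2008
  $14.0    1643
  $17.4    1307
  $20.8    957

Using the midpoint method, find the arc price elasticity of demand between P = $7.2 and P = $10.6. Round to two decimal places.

At P = 7.2, Q = 2348; at P = 10.6, Q = 2008.
ΔQ = -340, ΔP = 3.4. Midpoints: P̄ = 8.90, Q̄ = 2178.0.
ε = (ΔQ/ΔP)(P̄/Q̄) = (-340/3.4)(8.90/2178.0).

-0.41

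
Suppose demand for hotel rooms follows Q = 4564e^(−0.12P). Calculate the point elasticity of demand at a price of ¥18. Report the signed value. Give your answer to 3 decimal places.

-2.160

At P = 18, Q = 526.344.
dQ/dP = −0.12·4564e^(−0.12P) = −0.12Q = -63.161.
ε = (dQ/dP)(P/Q) = (-63.161)(18/526.344).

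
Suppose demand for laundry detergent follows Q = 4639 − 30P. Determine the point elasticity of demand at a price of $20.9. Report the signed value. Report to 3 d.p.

At P = 20.9, Q = 4012.
dQ/dP = −30.
ε = (dQ/dP)(P/Q) = (-30)(20.9/4012).
|ε| < 1, so demand is inelastic at this price.

-0.156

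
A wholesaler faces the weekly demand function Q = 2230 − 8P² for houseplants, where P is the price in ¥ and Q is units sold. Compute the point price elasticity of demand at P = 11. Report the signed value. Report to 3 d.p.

-1.534

At P = 11, Q = 1262.
dQ/dP = −16P = -176.
ε = (dQ/dP)(P/Q) = (-176)(11/1262).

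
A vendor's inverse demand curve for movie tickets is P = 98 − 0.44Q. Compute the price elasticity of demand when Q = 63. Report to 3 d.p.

At Q = 63, P = 98 − 0.44(63) = 70.28.
dP/dQ = −0.44, so dQ/dP = 1/(−0.44) = -2.273.
ε = (dQ/dP)(P/Q) = (-2.273)(70.28/63).

-2.535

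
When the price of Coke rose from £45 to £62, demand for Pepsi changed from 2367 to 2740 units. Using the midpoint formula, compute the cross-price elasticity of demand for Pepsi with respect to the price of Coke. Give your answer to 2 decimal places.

0.46

ΔQ_x = 2740 − 2367 = 373; ΔP_y = 62 − 45 = 17.
Midpoints: P̄_y = 53.50, Q̄_x = 2553.5.
ε_xy = (ΔQ_x/ΔP_y)(P̄_y/Q̄_x) = (373/17)(53.50/2553.5).
ε_xy > 0, so the goods are substitutes.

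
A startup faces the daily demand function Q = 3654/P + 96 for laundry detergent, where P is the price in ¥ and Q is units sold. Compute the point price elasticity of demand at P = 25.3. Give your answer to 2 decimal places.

-0.60

At P = 25.3, Q = 240.427.
dQ/dP = −3654/P² = -5.709.
ε = (dQ/dP)(P/Q) = (-5.709)(25.3/240.427).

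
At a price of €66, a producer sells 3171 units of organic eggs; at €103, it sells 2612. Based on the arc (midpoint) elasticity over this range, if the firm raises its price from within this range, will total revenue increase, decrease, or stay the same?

Arc ε = (-559/37)(84.50/2891.5) ≈ -0.442.
|ε| = 0.44 < 1, so demand is inelastic. A price rise therefore raises total revenue.

increase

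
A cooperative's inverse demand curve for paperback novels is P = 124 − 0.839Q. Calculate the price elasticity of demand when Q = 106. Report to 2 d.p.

At Q = 106, P = 124 − 0.839(106) = 35.07.
dP/dQ = −0.839, so dQ/dP = 1/(−0.839) = -1.192.
ε = (dQ/dP)(P/Q) = (-1.192)(35.07/106).

-0.39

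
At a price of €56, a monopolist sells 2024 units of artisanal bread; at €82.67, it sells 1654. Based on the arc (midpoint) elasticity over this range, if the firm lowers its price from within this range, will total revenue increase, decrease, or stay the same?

Arc ε = (-370/26.67)(69.34/1839.0) ≈ -0.523.
|ε| = 0.52 < 1, so demand is inelastic. A price cut therefore reduces total revenue.

decrease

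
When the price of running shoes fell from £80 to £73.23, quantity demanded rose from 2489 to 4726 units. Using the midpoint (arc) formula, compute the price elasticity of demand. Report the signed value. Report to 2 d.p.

ΔQ = 4726 − 2489 = 2237; ΔP = 73.23 − 80 = -6.77.
Midpoints: P̄ = 76.62, Q̄ = 3607.5.
ε = (ΔQ/ΔP)(P̄/Q̄) = (2237/-6.77)(76.62/3607.5).

-7.02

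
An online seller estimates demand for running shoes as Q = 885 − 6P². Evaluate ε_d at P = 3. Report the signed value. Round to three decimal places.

-0.130

At P = 3, Q = 831.
dQ/dP = −12P = -36.
ε = (dQ/dP)(P/Q) = (-36)(3/831).
|ε| < 1, so demand is inelastic at this price.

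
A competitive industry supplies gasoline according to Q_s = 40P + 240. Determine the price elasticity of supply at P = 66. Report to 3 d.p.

At P = 66, Q_s = 2880.
dQ_s/dP = 40.
ε_s = (dQ_s/dP)(P/Q_s) = (40)(66/2880).

0.917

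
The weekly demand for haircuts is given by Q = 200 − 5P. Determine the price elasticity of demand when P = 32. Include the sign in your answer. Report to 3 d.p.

At P = 32, Q = 40.
dQ/dP = −5.
ε = (dQ/dP)(P/Q) = (-5)(32/40).
|ε| > 1, so demand is elastic at this price.

-4.000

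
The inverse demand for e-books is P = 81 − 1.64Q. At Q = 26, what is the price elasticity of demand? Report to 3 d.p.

At Q = 26, P = 81 − 1.64(26) = 38.36.
dP/dQ = −1.64, so dQ/dP = 1/(−1.64) = -0.610.
ε = (dQ/dP)(P/Q) = (-0.610)(38.36/26).

-0.900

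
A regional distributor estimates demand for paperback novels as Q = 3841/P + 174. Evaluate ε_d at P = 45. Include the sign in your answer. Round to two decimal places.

At P = 45, Q = 259.356.
dQ/dP = −3841/P² = -1.897.
ε = (dQ/dP)(P/Q) = (-1.897)(45/259.356).
|ε| < 1, so demand is inelastic at this price.

-0.33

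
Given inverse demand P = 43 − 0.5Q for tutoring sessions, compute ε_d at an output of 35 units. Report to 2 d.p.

-1.46

At Q = 35, P = 43 − 0.5(35) = 25.50.
dP/dQ = −0.5, so dQ/dP = 1/(−0.5) = -2.000.
ε = (dQ/dP)(P/Q) = (-2.000)(25.50/35).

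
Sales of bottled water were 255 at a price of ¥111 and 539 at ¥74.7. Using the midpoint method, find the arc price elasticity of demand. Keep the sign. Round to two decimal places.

-1.83

ΔQ = 539 − 255 = 284; ΔP = 74.7 − 111 = -36.3.
Midpoints: P̄ = 92.85, Q̄ = 397.0.
ε = (ΔQ/ΔP)(P̄/Q̄) = (284/-36.3)(92.85/397.0).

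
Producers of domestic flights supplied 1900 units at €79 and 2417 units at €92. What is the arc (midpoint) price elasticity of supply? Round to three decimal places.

ΔQ = 2417 − 1900 = 517; ΔP = 92 − 79 = 13.
Midpoints: P̄ = 85.50, Q̄ = 2158.5.
ε_s = (ΔQ/ΔP)(P̄/Q̄) = (517/13)(85.50/2158.5).

1.575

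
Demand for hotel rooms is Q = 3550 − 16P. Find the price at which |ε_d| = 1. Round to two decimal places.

110.94

For linear demand Q = a − bP, ε = −bP/(a − bP). |ε| = 1 when bP = a − bP, i.e. P = a/(2b).
P = 3550/(2·16) = 3550/32 = 110.9375.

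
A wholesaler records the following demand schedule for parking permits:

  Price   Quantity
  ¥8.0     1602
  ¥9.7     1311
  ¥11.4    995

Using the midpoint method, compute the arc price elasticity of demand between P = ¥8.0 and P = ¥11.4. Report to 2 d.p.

At P = 8.0, Q = 1602; at P = 11.4, Q = 995.
ΔQ = -607, ΔP = 3.4. Midpoints: P̄ = 9.70, Q̄ = 1298.5.
ε = (ΔQ/ΔP)(P̄/Q̄) = (-607/3.4)(9.70/1298.5).

-1.33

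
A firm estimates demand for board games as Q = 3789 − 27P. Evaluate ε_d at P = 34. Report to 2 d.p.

At P = 34, Q = 2871.
dQ/dP = −27.
ε = (dQ/dP)(P/Q) = (-27)(34/2871).
|ε| < 1, so demand is inelastic at this price.

-0.32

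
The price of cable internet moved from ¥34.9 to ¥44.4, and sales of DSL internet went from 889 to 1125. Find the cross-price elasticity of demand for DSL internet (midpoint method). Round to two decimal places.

ΔQ_x = 1125 − 889 = 236; ΔP_y = 44.4 − 34.9 = 9.5.
Midpoints: P̄_y = 39.65, Q̄_x = 1007.0.
ε_xy = (ΔQ_x/ΔP_y)(P̄_y/Q̄_x) = (236/9.5)(39.65/1007.0).

0.98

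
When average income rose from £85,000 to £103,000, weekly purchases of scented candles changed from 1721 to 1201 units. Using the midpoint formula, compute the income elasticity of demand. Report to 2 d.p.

ΔQ = -520, ΔI = 18000. Midpoints: Ī = 94,000, Q̄ = 1461.0.
ε_I = (ΔQ/ΔI)(Ī/Q̄) = (-520/18000)(94000/1461.0).

-1.86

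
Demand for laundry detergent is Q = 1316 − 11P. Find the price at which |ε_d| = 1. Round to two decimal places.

59.82

For linear demand Q = a − bP, ε = −bP/(a − bP). |ε| = 1 when bP = a − bP, i.e. P = a/(2b).
P = 1316/(2·11) = 1316/22 = 59.8182.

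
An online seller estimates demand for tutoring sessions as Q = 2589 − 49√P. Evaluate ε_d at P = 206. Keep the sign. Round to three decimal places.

-0.186

At P = 206, Q = 1885.718.
dQ/dP = −49/(2√P) = -1.707.
ε = (dQ/dP)(P/Q) = (-1.707)(206/1885.718).
|ε| < 1, so demand is inelastic at this price.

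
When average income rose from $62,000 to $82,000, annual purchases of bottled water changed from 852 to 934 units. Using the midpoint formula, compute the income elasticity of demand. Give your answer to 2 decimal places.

0.33

ΔQ = 82, ΔI = 20000. Midpoints: Ī = 72,000, Q̄ = 893.0.
ε_I = (ΔQ/ΔI)(Ī/Q̄) = (82/20000)(72000/893.0).
ε_I > 0, so the good is normal.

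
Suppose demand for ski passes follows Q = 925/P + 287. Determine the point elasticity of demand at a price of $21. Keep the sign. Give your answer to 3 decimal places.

At P = 21, Q = 331.048.
dQ/dP = −925/P² = -2.098.
ε = (dQ/dP)(P/Q) = (-2.098)(21/331.048).
|ε| < 1, so demand is inelastic at this price.

-0.133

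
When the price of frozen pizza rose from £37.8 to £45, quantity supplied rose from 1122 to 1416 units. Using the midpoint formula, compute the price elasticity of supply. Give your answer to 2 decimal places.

ΔQ = 1416 − 1122 = 294; ΔP = 45 − 37.8 = 7.2.
Midpoints: P̄ = 41.40, Q̄ = 1269.0.
ε_s = (ΔQ/ΔP)(P̄/Q̄) = (294/7.2)(41.40/1269.0).

1.33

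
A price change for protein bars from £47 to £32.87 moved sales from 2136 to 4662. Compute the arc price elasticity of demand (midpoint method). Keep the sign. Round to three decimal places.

-2.100

ΔQ = 4662 − 2136 = 2526; ΔP = 32.87 − 47 = -14.13.
Midpoints: P̄ = 39.94, Q̄ = 3399.0.
ε = (ΔQ/ΔP)(P̄/Q̄) = (2526/-14.13)(39.94/3399.0).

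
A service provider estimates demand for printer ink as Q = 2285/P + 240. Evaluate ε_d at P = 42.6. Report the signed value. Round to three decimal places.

At P = 42.6, Q = 293.638.
dQ/dP = −2285/P² = -1.259.
ε = (dQ/dP)(P/Q) = (-1.259)(42.6/293.638).

-0.183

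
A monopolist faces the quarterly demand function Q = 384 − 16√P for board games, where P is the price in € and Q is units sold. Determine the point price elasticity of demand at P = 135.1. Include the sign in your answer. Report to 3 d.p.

-0.470

At P = 135.1, Q = 198.028.
dQ/dP = −16/(2√P) = -0.688.
ε = (dQ/dP)(P/Q) = (-0.688)(135.1/198.028).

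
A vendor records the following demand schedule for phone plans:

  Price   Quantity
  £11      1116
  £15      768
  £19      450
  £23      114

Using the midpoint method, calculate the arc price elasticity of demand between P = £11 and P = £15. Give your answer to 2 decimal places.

At P = 11, Q = 1116; at P = 15, Q = 768.
ΔQ = -348, ΔP = 4. Midpoints: P̄ = 13.00, Q̄ = 942.0.
ε = (ΔQ/ΔP)(P̄/Q̄) = (-348/4)(13.00/942.0).

-1.20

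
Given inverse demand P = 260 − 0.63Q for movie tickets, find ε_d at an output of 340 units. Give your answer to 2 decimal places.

At Q = 340, P = 260 − 0.63(340) = 45.80.
dP/dQ = −0.63, so dQ/dP = 1/(−0.63) = -1.587.
ε = (dQ/dP)(P/Q) = (-1.587)(45.80/340).

-0.21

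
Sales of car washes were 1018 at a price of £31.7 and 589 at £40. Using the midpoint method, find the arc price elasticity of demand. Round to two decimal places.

ΔQ = 589 − 1018 = -429; ΔP = 40 − 31.7 = 8.3.
Midpoints: P̄ = 35.85, Q̄ = 803.5.
ε = (ΔQ/ΔP)(P̄/Q̄) = (-429/8.3)(35.85/803.5).

-2.31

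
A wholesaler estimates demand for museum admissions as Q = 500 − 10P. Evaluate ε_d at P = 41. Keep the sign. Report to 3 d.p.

At P = 41, Q = 90.
dQ/dP = −10.
ε = (dQ/dP)(P/Q) = (-10)(41/90).

-4.556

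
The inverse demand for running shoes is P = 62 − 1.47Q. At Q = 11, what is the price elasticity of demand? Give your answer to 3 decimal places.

-2.834

At Q = 11, P = 62 − 1.47(11) = 45.83.
dP/dQ = −1.47, so dQ/dP = 1/(−1.47) = -0.680.
ε = (dQ/dP)(P/Q) = (-0.680)(45.83/11).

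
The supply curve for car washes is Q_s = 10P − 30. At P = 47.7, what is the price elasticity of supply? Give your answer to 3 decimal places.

1.067

At P = 47.7, Q_s = 447.
dQ_s/dP = 10.
ε_s = (dQ_s/dP)(P/Q_s) = (10)(47.7/447).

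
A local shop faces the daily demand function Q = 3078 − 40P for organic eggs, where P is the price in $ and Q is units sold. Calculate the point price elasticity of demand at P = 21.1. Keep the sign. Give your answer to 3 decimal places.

-0.378

At P = 21.1, Q = 2234.
dQ/dP = −40.
ε = (dQ/dP)(P/Q) = (-40)(21.1/2234).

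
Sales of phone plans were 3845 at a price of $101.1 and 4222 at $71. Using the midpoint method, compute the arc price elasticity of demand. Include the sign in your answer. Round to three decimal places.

-0.267

ΔQ = 4222 − 3845 = 377; ΔP = 71 − 101.1 = -30.1.
Midpoints: P̄ = 86.05, Q̄ = 4033.5.
ε = (ΔQ/ΔP)(P̄/Q̄) = (377/-30.1)(86.05/4033.5).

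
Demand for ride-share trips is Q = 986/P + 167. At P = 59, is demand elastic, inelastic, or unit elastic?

inelastic

Q = 183.712, dQ/dP = -0.283.
ε = (dQ/dP)(P/Q) ≈ -0.091.
|ε| = 0.09 < 1.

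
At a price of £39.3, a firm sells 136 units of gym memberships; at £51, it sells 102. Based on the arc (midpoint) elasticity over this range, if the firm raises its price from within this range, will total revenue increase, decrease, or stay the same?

Arc ε = (-34/11.7)(45.15/119.0) ≈ -1.103.
|ε| = 1.10 > 1, so demand is elastic. A price rise therefore reduces total revenue.

decrease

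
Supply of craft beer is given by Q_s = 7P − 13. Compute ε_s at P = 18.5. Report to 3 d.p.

1.112

At P = 18.5, Q_s = 116.50.
dQ_s/dP = 7.
ε_s = (dQ_s/dP)(P/Q_s) = (7)(18.5/116.50).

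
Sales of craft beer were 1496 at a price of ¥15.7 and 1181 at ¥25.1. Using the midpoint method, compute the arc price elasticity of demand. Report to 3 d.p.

ΔQ = 1181 − 1496 = -315; ΔP = 25.1 − 15.7 = 9.4.
Midpoints: P̄ = 20.40, Q̄ = 1338.5.
ε = (ΔQ/ΔP)(P̄/Q̄) = (-315/9.4)(20.40/1338.5).

-0.511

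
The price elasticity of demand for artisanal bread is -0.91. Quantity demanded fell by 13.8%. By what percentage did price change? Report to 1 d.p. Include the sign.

15.2%

%ΔP ≈ %ΔQ / ε = (-13.8%)/(-0.91) = 15.16%.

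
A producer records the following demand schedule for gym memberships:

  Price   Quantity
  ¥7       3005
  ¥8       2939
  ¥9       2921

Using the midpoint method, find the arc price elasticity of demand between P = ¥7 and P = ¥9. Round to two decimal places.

-0.11

At P = 7, Q = 3005; at P = 9, Q = 2921.
ΔQ = -84, ΔP = 2. Midpoints: P̄ = 8.00, Q̄ = 2963.0.
ε = (ΔQ/ΔP)(P̄/Q̄) = (-84/2)(8.00/2963.0).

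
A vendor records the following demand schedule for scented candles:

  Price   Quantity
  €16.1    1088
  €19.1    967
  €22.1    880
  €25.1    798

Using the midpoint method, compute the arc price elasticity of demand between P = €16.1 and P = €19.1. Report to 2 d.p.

-0.69

At P = 16.1, Q = 1088; at P = 19.1, Q = 967.
ΔQ = -121, ΔP = 3.0. Midpoints: P̄ = 17.60, Q̄ = 1027.5.
ε = (ΔQ/ΔP)(P̄/Q̄) = (-121/3.0)(17.60/1027.5).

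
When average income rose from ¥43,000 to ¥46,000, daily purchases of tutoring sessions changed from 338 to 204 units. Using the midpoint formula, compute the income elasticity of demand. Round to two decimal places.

-7.33

ΔQ = -134, ΔI = 3000. Midpoints: Ī = 44,500, Q̄ = 271.0.
ε_I = (ΔQ/ΔI)(Ī/Q̄) = (-134/3000)(44500/271.0).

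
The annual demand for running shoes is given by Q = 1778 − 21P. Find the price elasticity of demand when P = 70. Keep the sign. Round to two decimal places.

At P = 70, Q = 308.
dQ/dP = −21.
ε = (dQ/dP)(P/Q) = (-21)(70/308).

-4.77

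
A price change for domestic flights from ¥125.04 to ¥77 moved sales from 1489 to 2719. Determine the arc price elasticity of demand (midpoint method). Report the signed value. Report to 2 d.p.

ΔQ = 2719 − 1489 = 1230; ΔP = 77 − 125.04 = -48.04.
Midpoints: P̄ = 101.02, Q̄ = 2104.0.
ε = (ΔQ/ΔP)(P̄/Q̄) = (1230/-48.04)(101.02/2104.0).

-1.23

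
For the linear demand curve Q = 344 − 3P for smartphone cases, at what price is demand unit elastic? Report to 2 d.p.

57.33

For linear demand Q = a − bP, ε = −bP/(a − bP). |ε| = 1 when bP = a − bP, i.e. P = a/(2b).
P = 344/(2·3) = 344/6 = 57.3333.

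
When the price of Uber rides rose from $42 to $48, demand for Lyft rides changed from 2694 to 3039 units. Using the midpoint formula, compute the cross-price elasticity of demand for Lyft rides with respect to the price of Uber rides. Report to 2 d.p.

0.90

ΔQ_x = 3039 − 2694 = 345; ΔP_y = 48 − 42 = 6.
Midpoints: P̄_y = 45.00, Q̄_x = 2866.5.
ε_xy = (ΔQ_x/ΔP_y)(P̄_y/Q̄_x) = (345/6)(45.00/2866.5).
ε_xy > 0, so the goods are substitutes.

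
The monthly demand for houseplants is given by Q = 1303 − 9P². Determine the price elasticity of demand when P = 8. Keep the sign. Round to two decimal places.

-1.58

At P = 8, Q = 727.
dQ/dP = −18P = -144.
ε = (dQ/dP)(P/Q) = (-144)(8/727).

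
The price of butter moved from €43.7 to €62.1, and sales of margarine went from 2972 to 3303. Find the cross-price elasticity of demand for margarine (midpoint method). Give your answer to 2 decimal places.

0.30

ΔQ_x = 3303 − 2972 = 331; ΔP_y = 62.1 − 43.7 = 18.4.
Midpoints: P̄_y = 52.90, Q̄_x = 3137.5.
ε_xy = (ΔQ_x/ΔP_y)(P̄_y/Q̄_x) = (331/18.4)(52.90/3137.5).
ε_xy > 0, so the goods are substitutes.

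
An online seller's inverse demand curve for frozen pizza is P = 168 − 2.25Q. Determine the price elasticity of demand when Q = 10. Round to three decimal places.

At Q = 10, P = 168 − 2.25(10) = 145.50.
dP/dQ = −2.25, so dQ/dP = 1/(−2.25) = -0.444.
ε = (dQ/dP)(P/Q) = (-0.444)(145.50/10).

-6.467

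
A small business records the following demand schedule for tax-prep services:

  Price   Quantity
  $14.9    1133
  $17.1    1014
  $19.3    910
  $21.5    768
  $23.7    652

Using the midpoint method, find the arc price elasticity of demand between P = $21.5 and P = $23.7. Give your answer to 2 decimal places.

-1.68

At P = 21.5, Q = 768; at P = 23.7, Q = 652.
ΔQ = -116, ΔP = 2.2. Midpoints: P̄ = 22.60, Q̄ = 710.0.
ε = (ΔQ/ΔP)(P̄/Q̄) = (-116/2.2)(22.60/710.0).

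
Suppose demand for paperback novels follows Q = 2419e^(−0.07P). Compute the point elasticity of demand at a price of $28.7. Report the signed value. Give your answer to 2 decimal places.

-2.01

At P = 28.7, Q = 324.443.
dQ/dP = −0.07·2419e^(−0.07P) = −0.07Q = -22.711.
ε = (dQ/dP)(P/Q) = (-22.711)(28.7/324.443).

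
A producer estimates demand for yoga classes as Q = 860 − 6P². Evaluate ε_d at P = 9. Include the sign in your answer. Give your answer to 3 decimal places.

-2.599

At P = 9, Q = 374.
dQ/dP = −12P = -108.
ε = (dQ/dP)(P/Q) = (-108)(9/374).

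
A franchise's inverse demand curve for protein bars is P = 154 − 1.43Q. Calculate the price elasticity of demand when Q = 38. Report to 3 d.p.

At Q = 38, P = 154 − 1.43(38) = 99.66.
dP/dQ = −1.43, so dQ/dP = 1/(−1.43) = -0.699.
ε = (dQ/dP)(P/Q) = (-0.699)(99.66/38).

-1.834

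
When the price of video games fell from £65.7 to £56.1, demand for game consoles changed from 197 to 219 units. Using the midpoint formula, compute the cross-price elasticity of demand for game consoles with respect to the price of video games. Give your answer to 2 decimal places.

ΔQ_x = 219 − 197 = 22; ΔP_y = 56.1 − 65.7 = -9.6.
Midpoints: P̄_y = 60.90, Q̄_x = 208.0.
ε_xy = (ΔQ_x/ΔP_y)(P̄_y/Q̄_x) = (22/-9.6)(60.90/208.0).
ε_xy < 0, so the goods are complements.

-0.67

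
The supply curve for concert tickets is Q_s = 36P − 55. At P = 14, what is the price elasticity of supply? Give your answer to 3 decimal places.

1.122

At P = 14, Q_s = 449.
dQ_s/dP = 36.
ε_s = (dQ_s/dP)(P/Q_s) = (36)(14/449).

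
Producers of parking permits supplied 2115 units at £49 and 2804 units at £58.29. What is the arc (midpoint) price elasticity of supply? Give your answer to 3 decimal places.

1.618

ΔQ = 2804 − 2115 = 689; ΔP = 58.29 − 49 = 9.29.
Midpoints: P̄ = 53.64, Q̄ = 2459.5.
ε_s = (ΔQ/ΔP)(P̄/Q̄) = (689/9.29)(53.64/2459.5).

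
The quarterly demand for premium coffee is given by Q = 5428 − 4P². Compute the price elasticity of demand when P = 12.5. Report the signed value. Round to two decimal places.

-0.26

At P = 12.5, Q = 4803.
dQ/dP = −8P = -100.
ε = (dQ/dP)(P/Q) = (-100)(12.5/4803).
|ε| < 1, so demand is inelastic at this price.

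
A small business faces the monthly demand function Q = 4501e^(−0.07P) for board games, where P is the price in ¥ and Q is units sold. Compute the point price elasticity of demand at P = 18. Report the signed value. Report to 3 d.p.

-1.260

At P = 18, Q = 1276.727.
dQ/dP = −0.07·4501e^(−0.07P) = −0.07Q = -89.371.
ε = (dQ/dP)(P/Q) = (-89.371)(18/1276.727).
|ε| > 1, so demand is elastic at this price.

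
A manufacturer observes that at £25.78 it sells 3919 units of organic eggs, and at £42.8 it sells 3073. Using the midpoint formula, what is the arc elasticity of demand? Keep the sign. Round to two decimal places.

ΔQ = 3073 − 3919 = -846; ΔP = 42.8 − 25.78 = 17.02.
Midpoints: P̄ = 34.29, Q̄ = 3496.0.
ε = (ΔQ/ΔP)(P̄/Q̄) = (-846/17.02)(34.29/3496.0).

-0.49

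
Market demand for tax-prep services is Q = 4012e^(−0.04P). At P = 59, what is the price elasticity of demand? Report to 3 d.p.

At P = 59, Q = 378.814.
dQ/dP = −0.04·4012e^(−0.04P) = −0.04Q = -15.153.
ε = (dQ/dP)(P/Q) = (-15.153)(59/378.814).

-2.360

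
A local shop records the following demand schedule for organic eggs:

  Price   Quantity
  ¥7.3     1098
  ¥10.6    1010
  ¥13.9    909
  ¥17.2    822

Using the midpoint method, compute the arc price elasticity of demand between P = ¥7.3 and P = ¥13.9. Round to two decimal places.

-0.30

At P = 7.3, Q = 1098; at P = 13.9, Q = 909.
ΔQ = -189, ΔP = 6.6. Midpoints: P̄ = 10.60, Q̄ = 1003.5.
ε = (ΔQ/ΔP)(P̄/Q̄) = (-189/6.6)(10.60/1003.5).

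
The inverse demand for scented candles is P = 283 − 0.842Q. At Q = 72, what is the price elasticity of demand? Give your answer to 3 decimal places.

-3.668

At Q = 72, P = 283 − 0.842(72) = 222.38.
dP/dQ = −0.842, so dQ/dP = 1/(−0.842) = -1.188.
ε = (dQ/dP)(P/Q) = (-1.188)(222.38/72).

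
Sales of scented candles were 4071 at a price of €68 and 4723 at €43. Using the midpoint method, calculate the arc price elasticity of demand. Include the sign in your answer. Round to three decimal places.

ΔQ = 4723 − 4071 = 652; ΔP = 43 − 68 = -25.
Midpoints: P̄ = 55.50, Q̄ = 4397.0.
ε = (ΔQ/ΔP)(P̄/Q̄) = (652/-25)(55.50/4397.0).

-0.329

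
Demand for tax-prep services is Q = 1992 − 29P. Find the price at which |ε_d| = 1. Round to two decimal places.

For linear demand Q = a − bP, ε = −bP/(a − bP). |ε| = 1 when bP = a − bP, i.e. P = a/(2b).
P = 1992/(2·29) = 1992/58 = 34.3448.

34.34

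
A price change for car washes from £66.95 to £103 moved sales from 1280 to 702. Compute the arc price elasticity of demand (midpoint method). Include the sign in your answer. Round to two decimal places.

ΔQ = 702 − 1280 = -578; ΔP = 103 − 66.95 = 36.05.
Midpoints: P̄ = 84.97, Q̄ = 991.0.
ε = (ΔQ/ΔP)(P̄/Q̄) = (-578/36.05)(84.97/991.0).

-1.37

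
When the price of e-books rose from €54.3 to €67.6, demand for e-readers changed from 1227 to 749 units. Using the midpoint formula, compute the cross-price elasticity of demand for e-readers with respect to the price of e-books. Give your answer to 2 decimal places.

-2.22

ΔQ_x = 749 − 1227 = -478; ΔP_y = 67.6 − 54.3 = 13.3.
Midpoints: P̄_y = 60.95, Q̄_x = 988.0.
ε_xy = (ΔQ_x/ΔP_y)(P̄_y/Q̄_x) = (-478/13.3)(60.95/988.0).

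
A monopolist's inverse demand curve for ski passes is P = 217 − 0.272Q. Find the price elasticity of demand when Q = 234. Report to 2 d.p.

At Q = 234, P = 217 − 0.272(234) = 153.35.
dP/dQ = −0.272, so dQ/dP = 1/(−0.272) = -3.676.
ε = (dQ/dP)(P/Q) = (-3.676)(153.35/234).

-2.41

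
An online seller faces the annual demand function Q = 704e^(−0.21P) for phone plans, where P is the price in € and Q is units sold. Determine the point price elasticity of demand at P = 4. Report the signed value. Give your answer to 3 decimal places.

At P = 4, Q = 303.924.
dQ/dP = −0.21·704e^(−0.21P) = −0.21Q = -63.824.
ε = (dQ/dP)(P/Q) = (-63.824)(4/303.924).

-0.840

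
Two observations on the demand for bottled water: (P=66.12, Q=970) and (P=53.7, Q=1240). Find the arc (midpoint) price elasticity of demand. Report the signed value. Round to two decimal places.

-1.18

ΔQ = 1240 − 970 = 270; ΔP = 53.7 − 66.12 = -12.42.
Midpoints: P̄ = 59.91, Q̄ = 1105.0.
ε = (ΔQ/ΔP)(P̄/Q̄) = (270/-12.42)(59.91/1105.0).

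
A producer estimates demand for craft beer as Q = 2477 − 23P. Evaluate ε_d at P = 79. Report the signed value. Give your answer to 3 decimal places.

-2.753

At P = 79, Q = 660.
dQ/dP = −23.
ε = (dQ/dP)(P/Q) = (-23)(79/660).
|ε| > 1, so demand is elastic at this price.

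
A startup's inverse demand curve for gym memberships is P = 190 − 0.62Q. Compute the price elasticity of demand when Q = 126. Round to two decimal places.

At Q = 126, P = 190 − 0.62(126) = 111.88.
dP/dQ = −0.62, so dQ/dP = 1/(−0.62) = -1.613.
ε = (dQ/dP)(P/Q) = (-1.613)(111.88/126).

-1.43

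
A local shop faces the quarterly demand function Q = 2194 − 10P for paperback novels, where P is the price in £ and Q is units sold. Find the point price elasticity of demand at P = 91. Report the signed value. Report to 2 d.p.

At P = 91, Q = 1284.
dQ/dP = −10.
ε = (dQ/dP)(P/Q) = (-10)(91/1284).
|ε| < 1, so demand is inelastic at this price.

-0.71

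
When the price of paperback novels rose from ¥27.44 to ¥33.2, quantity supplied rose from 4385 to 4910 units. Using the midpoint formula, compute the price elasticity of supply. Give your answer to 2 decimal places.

ΔQ = 4910 − 4385 = 525; ΔP = 33.2 − 27.44 = 5.76.
Midpoints: P̄ = 30.32, Q̄ = 4647.5.
ε_s = (ΔQ/ΔP)(P̄/Q̄) = (525/5.76)(30.32/4647.5).

0.59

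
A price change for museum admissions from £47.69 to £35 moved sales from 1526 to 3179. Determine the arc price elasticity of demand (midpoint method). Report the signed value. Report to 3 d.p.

-2.289

ΔQ = 3179 − 1526 = 1653; ΔP = 35 − 47.69 = -12.69.
Midpoints: P̄ = 41.34, Q̄ = 2352.5.
ε = (ΔQ/ΔP)(P̄/Q̄) = (1653/-12.69)(41.34/2352.5).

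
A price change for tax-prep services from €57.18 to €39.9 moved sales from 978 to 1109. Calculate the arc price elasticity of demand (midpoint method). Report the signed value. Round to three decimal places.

ΔQ = 1109 − 978 = 131; ΔP = 39.9 − 57.18 = -17.28.
Midpoints: P̄ = 48.54, Q̄ = 1043.5.
ε = (ΔQ/ΔP)(P̄/Q̄) = (131/-17.28)(48.54/1043.5).

-0.353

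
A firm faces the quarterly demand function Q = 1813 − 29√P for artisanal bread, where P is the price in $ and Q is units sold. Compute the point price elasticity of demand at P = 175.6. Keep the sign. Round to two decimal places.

-0.13

At P = 175.6, Q = 1428.709.
dQ/dP = −29/(2√P) = -1.094.
ε = (dQ/dP)(P/Q) = (-1.094)(175.6/1428.709).
|ε| < 1, so demand is inelastic at this price.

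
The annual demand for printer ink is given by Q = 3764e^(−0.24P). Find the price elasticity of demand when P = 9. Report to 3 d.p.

-2.160

At P = 9, Q = 434.084.
dQ/dP = −0.24·3764e^(−0.24P) = −0.24Q = -104.180.
ε = (dQ/dP)(P/Q) = (-104.180)(9/434.084).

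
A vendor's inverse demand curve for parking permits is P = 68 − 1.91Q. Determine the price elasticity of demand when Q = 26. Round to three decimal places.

At Q = 26, P = 68 − 1.91(26) = 18.34.
dP/dQ = −1.91, so dQ/dP = 1/(−1.91) = -0.524.
ε = (dQ/dP)(P/Q) = (-0.524)(18.34/26).

-0.369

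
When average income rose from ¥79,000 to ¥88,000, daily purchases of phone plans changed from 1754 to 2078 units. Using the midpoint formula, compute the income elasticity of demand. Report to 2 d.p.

ΔQ = 324, ΔI = 9000. Midpoints: Ī = 83,500, Q̄ = 1916.0.
ε_I = (ΔQ/ΔI)(Ī/Q̄) = (324/9000)(83500/1916.0).

1.57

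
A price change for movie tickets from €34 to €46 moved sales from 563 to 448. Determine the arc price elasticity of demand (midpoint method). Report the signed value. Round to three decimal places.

-0.758

ΔQ = 448 − 563 = -115; ΔP = 46 − 34 = 12.
Midpoints: P̄ = 40.00, Q̄ = 505.5.
ε = (ΔQ/ΔP)(P̄/Q̄) = (-115/12)(40.00/505.5).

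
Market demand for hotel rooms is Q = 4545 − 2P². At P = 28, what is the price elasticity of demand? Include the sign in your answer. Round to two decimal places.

-1.05

At P = 28, Q = 2977.
dQ/dP = −4P = -112.
ε = (dQ/dP)(P/Q) = (-112)(28/2977).
|ε| > 1, so demand is elastic at this price.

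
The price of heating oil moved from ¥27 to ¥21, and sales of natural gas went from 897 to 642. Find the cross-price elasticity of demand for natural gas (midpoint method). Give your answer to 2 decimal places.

ΔQ_x = 642 − 897 = -255; ΔP_y = 21 − 27 = -6.
Midpoints: P̄_y = 24.00, Q̄_x = 769.5.
ε_xy = (ΔQ_x/ΔP_y)(P̄_y/Q̄_x) = (-255/-6)(24.00/769.5).
ε_xy > 0, so the goods are substitutes.

1.33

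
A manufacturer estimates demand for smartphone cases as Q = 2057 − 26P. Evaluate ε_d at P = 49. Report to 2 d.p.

-1.63

At P = 49, Q = 783.
dQ/dP = −26.
ε = (dQ/dP)(P/Q) = (-26)(49/783).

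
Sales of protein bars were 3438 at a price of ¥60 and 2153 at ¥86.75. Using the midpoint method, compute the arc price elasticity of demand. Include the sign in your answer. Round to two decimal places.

-1.26

ΔQ = 2153 − 3438 = -1285; ΔP = 86.75 − 60 = 26.75.
Midpoints: P̄ = 73.38, Q̄ = 2795.5.
ε = (ΔQ/ΔP)(P̄/Q̄) = (-1285/26.75)(73.38/2795.5).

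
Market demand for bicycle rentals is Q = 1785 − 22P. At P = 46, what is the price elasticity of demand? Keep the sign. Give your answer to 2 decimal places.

-1.31

At P = 46, Q = 773.
dQ/dP = −22.
ε = (dQ/dP)(P/Q) = (-22)(46/773).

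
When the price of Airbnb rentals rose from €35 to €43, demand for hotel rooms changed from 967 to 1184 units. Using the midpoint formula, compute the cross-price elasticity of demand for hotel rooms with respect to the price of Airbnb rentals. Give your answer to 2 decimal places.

0.98

ΔQ_x = 1184 − 967 = 217; ΔP_y = 43 − 35 = 8.
Midpoints: P̄_y = 39.00, Q̄_x = 1075.5.
ε_xy = (ΔQ_x/ΔP_y)(P̄_y/Q̄_x) = (217/8)(39.00/1075.5).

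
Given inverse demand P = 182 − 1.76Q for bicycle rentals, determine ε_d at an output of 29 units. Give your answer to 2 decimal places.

-2.57

At Q = 29, P = 182 − 1.76(29) = 130.96.
dP/dQ = −1.76, so dQ/dP = 1/(−1.76) = -0.568.
ε = (dQ/dP)(P/Q) = (-0.568)(130.96/29).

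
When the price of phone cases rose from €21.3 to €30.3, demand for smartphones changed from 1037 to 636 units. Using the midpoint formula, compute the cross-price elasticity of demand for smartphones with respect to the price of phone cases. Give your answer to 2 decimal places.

-1.37

ΔQ_x = 636 − 1037 = -401; ΔP_y = 30.3 − 21.3 = 9.
Midpoints: P̄_y = 25.80, Q̄_x = 836.5.
ε_xy = (ΔQ_x/ΔP_y)(P̄_y/Q̄_x) = (-401/9)(25.80/836.5).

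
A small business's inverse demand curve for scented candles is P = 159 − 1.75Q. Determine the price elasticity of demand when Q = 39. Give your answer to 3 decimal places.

At Q = 39, P = 159 − 1.75(39) = 90.75.
dP/dQ = −1.75, so dQ/dP = 1/(−1.75) = -0.571.
ε = (dQ/dP)(P/Q) = (-0.571)(90.75/39).

-1.330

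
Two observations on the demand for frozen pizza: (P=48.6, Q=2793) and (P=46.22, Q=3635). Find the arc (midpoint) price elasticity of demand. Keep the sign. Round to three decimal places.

-5.219

ΔQ = 3635 − 2793 = 842; ΔP = 46.22 − 48.6 = -2.38.
Midpoints: P̄ = 47.41, Q̄ = 3214.0.
ε = (ΔQ/ΔP)(P̄/Q̄) = (842/-2.38)(47.41/3214.0).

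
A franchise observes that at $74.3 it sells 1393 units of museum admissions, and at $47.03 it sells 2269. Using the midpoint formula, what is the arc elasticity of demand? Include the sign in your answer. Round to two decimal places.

-1.06

ΔQ = 2269 − 1393 = 876; ΔP = 47.03 − 74.3 = -27.27.
Midpoints: P̄ = 60.66, Q̄ = 1831.0.
ε = (ΔQ/ΔP)(P̄/Q̄) = (876/-27.27)(60.66/1831.0).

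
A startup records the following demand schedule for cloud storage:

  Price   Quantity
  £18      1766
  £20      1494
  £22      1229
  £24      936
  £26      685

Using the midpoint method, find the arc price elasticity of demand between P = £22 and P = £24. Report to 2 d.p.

-3.11

At P = 22, Q = 1229; at P = 24, Q = 936.
ΔQ = -293, ΔP = 2. Midpoints: P̄ = 23.00, Q̄ = 1082.5.
ε = (ΔQ/ΔP)(P̄/Q̄) = (-293/2)(23.00/1082.5).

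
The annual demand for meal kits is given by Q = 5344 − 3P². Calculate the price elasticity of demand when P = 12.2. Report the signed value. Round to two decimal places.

At P = 12.2, Q = 4897.480.
dQ/dP = −6P = -73.200.
ε = (dQ/dP)(P/Q) = (-73.200)(12.2/4897.480).
|ε| < 1, so demand is inelastic at this price.

-0.18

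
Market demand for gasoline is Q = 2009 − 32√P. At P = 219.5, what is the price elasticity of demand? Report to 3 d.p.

At P = 219.5, Q = 1534.903.
dQ/dP = −32/(2√P) = -1.080.
ε = (dQ/dP)(P/Q) = (-1.080)(219.5/1534.903).
|ε| < 1, so demand is inelastic at this price.

-0.154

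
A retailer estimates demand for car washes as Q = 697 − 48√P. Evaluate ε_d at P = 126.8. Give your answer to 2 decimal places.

At P = 126.8, Q = 156.494.
dQ/dP = −48/(2√P) = -2.131.
ε = (dQ/dP)(P/Q) = (-2.131)(126.8/156.494).

-1.73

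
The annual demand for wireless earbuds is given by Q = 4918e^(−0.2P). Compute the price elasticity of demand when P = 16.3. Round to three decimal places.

At P = 16.3, Q = 188.794.
dQ/dP = −0.2·4918e^(−0.2P) = −0.2Q = -37.759.
ε = (dQ/dP)(P/Q) = (-37.759)(16.3/188.794).

-3.260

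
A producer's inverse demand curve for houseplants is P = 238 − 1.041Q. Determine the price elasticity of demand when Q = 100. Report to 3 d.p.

At Q = 100, P = 238 − 1.041(100) = 133.90.
dP/dQ = −1.041, so dQ/dP = 1/(−1.041) = -0.961.
ε = (dQ/dP)(P/Q) = (-0.961)(133.90/100).

-1.286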